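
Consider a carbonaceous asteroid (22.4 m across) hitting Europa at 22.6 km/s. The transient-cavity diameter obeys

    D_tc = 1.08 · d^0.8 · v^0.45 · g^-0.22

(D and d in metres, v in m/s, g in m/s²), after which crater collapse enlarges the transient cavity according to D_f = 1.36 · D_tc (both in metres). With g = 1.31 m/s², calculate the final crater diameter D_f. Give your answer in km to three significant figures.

D_f ≈ 1.52 km

v = 22600 m/s.
d^0.8 = 22.4^0.8 = 12.03
v^0.45 = 22600^0.45 = 91.06
g^-0.22 = 1.31^-0.22 = 0.9423
D_tc = 1.08 × 12.03 × 91.06 × 0.9423 = 1115 m
D_f = 1.36 × 1115 = 1516 m
     = 1.516 km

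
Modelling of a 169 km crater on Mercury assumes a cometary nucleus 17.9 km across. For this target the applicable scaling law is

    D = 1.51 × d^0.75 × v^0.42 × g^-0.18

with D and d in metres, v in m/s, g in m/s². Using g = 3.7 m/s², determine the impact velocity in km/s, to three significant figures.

Rearranging for v: v = [D / (1.51 · 17900^0.75 · 3.7^-0.18)]^(1/0.42).
D = 169000 m.
17900^0.75 = 1548
3.7^-0.18 = 0.7902
Denominator = 1.51 × 1548 × 0.7902 = 1847
D / 1847 = 169000 / 1847 = 91.50
v = 91.50^(1/0.42) = 91.50^2.381 = 46789 m/s

v ≈ 46.8 km/s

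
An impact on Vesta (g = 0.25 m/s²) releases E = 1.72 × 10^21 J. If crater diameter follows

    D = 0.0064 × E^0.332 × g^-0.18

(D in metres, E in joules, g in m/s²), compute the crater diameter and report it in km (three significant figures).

E^0.332 = (1.72 × 10^21)^0.332 = 1.123 × 10^7
g^-0.18 = 0.25^-0.18 = 1.283
D = 0.0064 × 1.123 × 10^7 × 1.283 = 92212 m
   = 92.21 km

D ≈ 92.2 km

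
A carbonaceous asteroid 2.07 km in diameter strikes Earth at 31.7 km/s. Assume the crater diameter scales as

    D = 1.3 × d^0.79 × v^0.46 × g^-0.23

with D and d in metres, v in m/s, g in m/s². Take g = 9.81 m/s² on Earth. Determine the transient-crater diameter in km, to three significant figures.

In SI units: d = 2070 m, v = 31700 m/s.
d^0.79 = 2070^0.79 = 416.5
v^0.46 = 31700^0.46 = 117.6
g^-0.23 = 9.81^-0.23 = 0.5914
D = 1.3 × 416.5 × 117.6 × 0.5914 = 37657 m
   = 37.66 km

D ≈ 37.7 km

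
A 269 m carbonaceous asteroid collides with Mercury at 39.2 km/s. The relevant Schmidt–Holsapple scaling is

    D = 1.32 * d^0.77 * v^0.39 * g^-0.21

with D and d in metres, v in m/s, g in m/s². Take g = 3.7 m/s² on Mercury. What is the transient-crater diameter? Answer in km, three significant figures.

D ≈ 4.61 km

In SI units: v = 39200 m/s.
d^0.77 = 269^0.77 = 74.29
v^0.39 = 39200^0.39 = 61.86
g^-0.21 = 3.7^-0.21 = 0.7598
D = 1.32 × 74.29 × 61.86 × 0.7598 = 4609 m
   = 4.609 km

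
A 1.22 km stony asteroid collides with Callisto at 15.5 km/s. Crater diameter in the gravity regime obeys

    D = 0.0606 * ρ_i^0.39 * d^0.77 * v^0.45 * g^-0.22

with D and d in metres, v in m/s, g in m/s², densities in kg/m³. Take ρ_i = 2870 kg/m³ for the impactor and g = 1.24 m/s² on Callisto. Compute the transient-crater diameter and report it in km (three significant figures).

In SI units: d = 1220 m, v = 15500 m/s.
ρ_i^0.39 = 2870^0.39 = 22.31
d^0.77 = 1220^0.77 = 238.0
v^0.45 = 15500^0.45 = 76.85
g^-0.22 = 1.24^-0.22 = 0.9538
D = 0.0606 × 22.31 × 238.0 × 76.85 × 0.9538 = 23586 m
   = 23.59 km

D ≈ 23.6 km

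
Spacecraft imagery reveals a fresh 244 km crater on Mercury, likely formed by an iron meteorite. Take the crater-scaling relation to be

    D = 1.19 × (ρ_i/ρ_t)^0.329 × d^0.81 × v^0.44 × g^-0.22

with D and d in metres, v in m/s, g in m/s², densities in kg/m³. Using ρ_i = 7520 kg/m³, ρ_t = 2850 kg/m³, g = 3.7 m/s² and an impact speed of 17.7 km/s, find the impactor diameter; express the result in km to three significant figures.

d ≈ 17.1 km

Rearranging for d: d = [D / (1.19 · (7520/2850)^0.329 · 17700^0.44 · 3.7^-0.22)]^(1/0.81).
D = 244000 m.
(7520/2850)^0.329 = 1.376
17700^0.44 = 73.98
3.7^-0.22 = 0.7499
Denominator = 1.19 × 1.376 × 73.98 × 0.7499 = 90.84
D / 90.84 = 244000 / 90.84 = 2686
d = 2686^(1/0.81) = 2686^1.2346 = 17123 m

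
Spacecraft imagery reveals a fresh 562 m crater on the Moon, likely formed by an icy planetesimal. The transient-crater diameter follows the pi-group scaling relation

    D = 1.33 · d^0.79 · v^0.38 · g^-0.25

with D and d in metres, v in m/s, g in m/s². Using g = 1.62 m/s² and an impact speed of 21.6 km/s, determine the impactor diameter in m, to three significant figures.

Rearranging for d: d = [D / (1.33 · 21600^0.38 · 1.62^-0.25)]^(1/0.79).
21600^0.38 = 44.37
1.62^-0.25 = 0.8864
Denominator = 1.33 × 44.37 × 0.8864 = 52.31
D / 52.31 = 562 / 52.31 = 10.74
d = 10.74^(1/0.79) = 10.74^1.2658 = 20.19 m

d ≈ 20.2 m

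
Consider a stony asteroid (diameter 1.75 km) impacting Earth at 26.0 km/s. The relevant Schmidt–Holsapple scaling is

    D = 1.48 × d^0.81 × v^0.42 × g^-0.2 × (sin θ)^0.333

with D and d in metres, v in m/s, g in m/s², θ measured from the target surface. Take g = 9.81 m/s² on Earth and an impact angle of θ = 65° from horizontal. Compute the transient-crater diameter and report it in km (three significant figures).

D ≈ 27.5 km

In SI units: d = 1750 m, v = 26000 m/s.
d^0.81 = 1750^0.81 = 423.5
v^0.42 = 26000^0.42 = 71.50
g^-0.2 = 9.81^-0.2 = 0.6334
(sin 65°)^0.333 = 0.9063^0.333 = 0.9678
D = 1.48 × 423.5 × 71.50 × 0.6334 × 0.9678 = 27472 m
   = 27.47 km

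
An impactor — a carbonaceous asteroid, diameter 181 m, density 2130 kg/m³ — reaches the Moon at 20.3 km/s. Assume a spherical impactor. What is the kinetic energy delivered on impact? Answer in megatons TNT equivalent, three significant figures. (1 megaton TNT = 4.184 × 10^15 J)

v = 20300 m/s.
Mass m = (π/6) ρ d³ = (π/6) × 2130 × (181)³ = 6.613 × 10^9 kg
E = ½ m v² = 0.5 × 6.613 × 10^9 × (20300)² = 1.363 × 10^18 J
   = 1.363 × 10^18 / 4.184×10^15 = 325.8 Mt

E ≈ 326 Mt TNT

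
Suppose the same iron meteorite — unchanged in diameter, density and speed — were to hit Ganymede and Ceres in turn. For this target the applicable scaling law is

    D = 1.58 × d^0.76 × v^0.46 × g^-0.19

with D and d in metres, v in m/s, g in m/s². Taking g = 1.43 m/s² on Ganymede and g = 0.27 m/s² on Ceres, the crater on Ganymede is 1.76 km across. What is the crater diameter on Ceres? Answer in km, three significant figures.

D ≈ 2.42 km

All impactor-dependent factors cancel in the ratio, leaving D_Ceres/D_Ganymede = (g_Ceres/g_Ganymede)^-0.19.
(0.27/1.43)^-0.19 = 0.1888^-0.19 = 1.373
D_Ceres = 1.373 × 1.76 km = 2.42 km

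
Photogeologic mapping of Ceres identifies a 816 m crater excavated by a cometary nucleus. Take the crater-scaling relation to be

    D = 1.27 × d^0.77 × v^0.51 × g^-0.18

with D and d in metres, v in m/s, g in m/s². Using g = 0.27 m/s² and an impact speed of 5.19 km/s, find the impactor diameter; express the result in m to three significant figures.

Rearranging for d: d = [D / (1.27 · 5190^0.51 · 0.27^-0.18)]^(1/0.77).
5190^0.51 = 78.48
0.27^-0.18 = 1.266
Denominator = 1.27 × 78.48 × 1.266 = 126.2
D / 126.2 = 816 / 126.2 = 6.466
d = 6.466^(1/0.77) = 6.466^1.2987 = 11.29 m

d ≈ 11.3 m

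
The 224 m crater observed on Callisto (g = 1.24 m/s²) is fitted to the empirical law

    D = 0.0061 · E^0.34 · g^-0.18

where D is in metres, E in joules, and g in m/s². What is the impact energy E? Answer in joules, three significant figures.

Rearranging: E = [D / (0.0061 · g^-0.18)]^(1/0.34).
g^-0.18 = 1.24^-0.18 = 0.9620
D / (0.0061 × 0.9620) = 224 / (5.868 × 10^-3) = 3.817 × 10^4
E = (3.817 × 10^4)^2.9412 = 2.991 × 10^13 J

E ≈ 2.99 × 10^13 J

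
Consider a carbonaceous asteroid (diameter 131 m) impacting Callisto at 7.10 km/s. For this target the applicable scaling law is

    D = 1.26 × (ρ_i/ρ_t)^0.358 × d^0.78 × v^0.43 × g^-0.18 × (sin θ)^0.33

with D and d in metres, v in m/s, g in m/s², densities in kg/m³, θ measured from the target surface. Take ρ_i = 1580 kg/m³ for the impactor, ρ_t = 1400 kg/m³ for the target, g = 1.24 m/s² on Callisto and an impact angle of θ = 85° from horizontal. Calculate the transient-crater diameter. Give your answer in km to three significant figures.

In SI units: v = 7100 m/s.
(ρ_i/ρ_t)^0.358 = (1580/1400)^0.358 = 1.044
d^0.78 = 131^0.78 = 44.82
v^0.43 = 7100^0.43 = 45.29
g^-0.18 = 1.24^-0.18 = 0.9620
(sin 85°)^0.33 = 0.9962^0.33 = 0.9987
D = 1.26 × 1.044 × 44.82 × 45.29 × 0.9620 × 0.9987 = 2565 m
   = 2.565 km

D ≈ 2.57 km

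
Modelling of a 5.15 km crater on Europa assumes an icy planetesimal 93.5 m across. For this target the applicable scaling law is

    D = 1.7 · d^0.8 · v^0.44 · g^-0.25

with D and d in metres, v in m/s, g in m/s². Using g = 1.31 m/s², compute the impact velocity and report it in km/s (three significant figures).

v ≈ 24.9 km/s

Rearranging for v: v = [D / (1.7 · 93.5^0.8 · 1.31^-0.25)]^(1/0.44).
D = 5150 m.
93.5^0.8 = 37.73
1.31^-0.25 = 0.9347
Denominator = 1.7 × 37.73 × 0.9347 = 59.95
D / 59.95 = 5150 / 59.95 = 85.90
v = 85.90^(1/0.44) = 85.90^2.2727 = 24853 m/s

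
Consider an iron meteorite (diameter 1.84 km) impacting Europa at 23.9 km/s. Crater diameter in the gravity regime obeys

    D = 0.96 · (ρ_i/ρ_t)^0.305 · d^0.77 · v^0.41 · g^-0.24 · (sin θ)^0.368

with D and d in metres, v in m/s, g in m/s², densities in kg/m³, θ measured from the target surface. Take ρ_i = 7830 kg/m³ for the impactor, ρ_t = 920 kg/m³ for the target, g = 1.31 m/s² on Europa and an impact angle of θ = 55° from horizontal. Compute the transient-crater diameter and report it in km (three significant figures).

In SI units: d = 1840 m, v = 23900 m/s.
(ρ_i/ρ_t)^0.305 = (7830/920)^0.305 = 1.922
d^0.77 = 1840^0.77 = 326.5
v^0.41 = 23900^0.41 = 62.39
g^-0.24 = 1.31^-0.24 = 0.9372
(sin 55°)^0.368 = 0.8192^0.368 = 0.9292
D = 0.96 × 1.922 × 326.5 × 62.39 × 0.9372 × 0.9292 = 32731 m
   = 32.73 km

D ≈ 32.7 km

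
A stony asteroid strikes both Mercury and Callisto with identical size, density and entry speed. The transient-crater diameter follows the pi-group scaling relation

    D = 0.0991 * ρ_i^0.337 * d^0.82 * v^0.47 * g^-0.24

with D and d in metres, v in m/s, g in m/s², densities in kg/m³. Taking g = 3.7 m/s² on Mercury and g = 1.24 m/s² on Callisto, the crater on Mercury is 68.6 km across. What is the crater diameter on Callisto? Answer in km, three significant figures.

All impactor-dependent factors cancel in the ratio, leaving D_Callisto/D_Mercury = (g_Callisto/g_Mercury)^-0.24.
(1.24/3.7)^-0.24 = 0.3351^-0.24 = 1.300
D_Callisto = 1.300 × 68.6 km = 89.2 km

D ≈ 89.2 km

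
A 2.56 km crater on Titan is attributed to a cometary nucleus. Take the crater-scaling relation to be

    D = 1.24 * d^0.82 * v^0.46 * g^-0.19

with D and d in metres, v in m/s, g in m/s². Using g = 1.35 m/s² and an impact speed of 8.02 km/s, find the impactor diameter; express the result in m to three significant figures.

d ≈ 76.3 m

Rearranging for d: d = [D / (1.24 · 8020^0.46 · 1.35^-0.19)]^(1/0.82).
D = 2560 m.
8020^0.46 = 62.51
1.35^-0.19 = 0.9446
Denominator = 1.24 × 62.51 × 0.9446 = 73.22
D / 73.22 = 2560 / 73.22 = 34.96
d = 34.96^(1/0.82) = 34.96^1.2195 = 76.28 m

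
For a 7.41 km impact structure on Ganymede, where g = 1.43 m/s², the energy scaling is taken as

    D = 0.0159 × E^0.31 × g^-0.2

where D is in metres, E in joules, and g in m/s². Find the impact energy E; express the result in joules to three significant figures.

E ≈ 2.43 × 10^18 J

Rearranging: E = [D / (0.0159 · g^-0.2)]^(1/0.31).
D = 7410 m.
g^-0.2 = 1.43^-0.2 = 0.9310
D / (0.0159 × 0.9310) = 7410 / (0.01480) = 5.007 × 10^5
E = (5.007 × 10^5)^3.2258 = 2.431 × 10^18 J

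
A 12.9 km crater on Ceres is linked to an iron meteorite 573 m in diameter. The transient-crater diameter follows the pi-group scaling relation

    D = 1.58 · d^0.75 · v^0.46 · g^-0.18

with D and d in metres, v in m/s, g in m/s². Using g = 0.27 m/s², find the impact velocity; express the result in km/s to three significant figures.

v ≈ 6.09 km/s

Rearranging for v: v = [D / (1.58 · 573^0.75 · 0.27^-0.18)]^(1/0.46).
D = 12900 m.
573^0.75 = 117.1
0.27^-0.18 = 1.266
Denominator = 1.58 × 117.1 × 1.266 = 234.2
D / 234.2 = 12900 / 234.2 = 55.08
v = 55.08^(1/0.46) = 55.08^2.1739 = 6092 m/s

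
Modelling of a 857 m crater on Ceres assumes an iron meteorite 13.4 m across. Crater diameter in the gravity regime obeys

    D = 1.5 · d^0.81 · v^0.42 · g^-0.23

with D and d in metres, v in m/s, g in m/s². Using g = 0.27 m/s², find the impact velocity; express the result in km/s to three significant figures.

v ≈ 12.0 km/s

Rearranging for v: v = [D / (1.5 · 13.4^0.81 · 0.27^-0.23)]^(1/0.42).
13.4^0.81 = 8.184
0.27^-0.23 = 1.351
Denominator = 1.5 × 8.184 × 1.351 = 16.58
D / 16.58 = 857 / 16.58 = 51.69
v = 51.69^(1/0.42) = 51.69^2.381 = 12012 m/s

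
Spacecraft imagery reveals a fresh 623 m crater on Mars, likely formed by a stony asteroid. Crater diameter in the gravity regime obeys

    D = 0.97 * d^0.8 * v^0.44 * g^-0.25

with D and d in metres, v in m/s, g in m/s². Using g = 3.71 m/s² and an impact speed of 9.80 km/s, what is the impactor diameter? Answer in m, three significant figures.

Rearranging for d: d = [D / (0.97 · 9800^0.44 · 3.71^-0.25)]^(1/0.8).
9800^0.44 = 57.03
3.71^-0.25 = 0.7205
Denominator = 0.97 × 57.03 × 0.7205 = 39.86
D / 39.86 = 623 / 39.86 = 15.63
d = 15.63^(1/0.8) = 15.63^1.25 = 31.08 m

d ≈ 31.1 m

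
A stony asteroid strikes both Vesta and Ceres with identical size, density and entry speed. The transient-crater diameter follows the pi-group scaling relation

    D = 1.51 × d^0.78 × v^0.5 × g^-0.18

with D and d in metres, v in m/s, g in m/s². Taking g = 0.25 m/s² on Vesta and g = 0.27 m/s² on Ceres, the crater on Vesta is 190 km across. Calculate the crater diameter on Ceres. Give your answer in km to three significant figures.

D ≈ 187 km

All impactor-dependent factors cancel in the ratio, leaving D_Ceres/D_Vesta = (g_Ceres/g_Vesta)^-0.18.
(0.27/0.25)^-0.18 = 1.080^-0.18 = 0.9862
D_Ceres = 0.9862 × 190 km = 187 km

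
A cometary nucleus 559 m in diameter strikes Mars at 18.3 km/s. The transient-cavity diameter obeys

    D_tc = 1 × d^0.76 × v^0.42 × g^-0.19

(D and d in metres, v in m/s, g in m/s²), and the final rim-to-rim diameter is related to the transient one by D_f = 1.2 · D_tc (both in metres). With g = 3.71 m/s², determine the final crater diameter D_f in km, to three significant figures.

D_f ≈ 7.07 km

v = 18300 m/s.
d^0.76 = 559^0.76 = 122.5
v^0.42 = 18300^0.42 = 61.69
g^-0.19 = 3.71^-0.19 = 0.7795
D_tc = 1 × 122.5 × 61.69 × 0.7795 = 5891 m
D_f = 1.2 × 5891 = 7069 m
     = 7.069 km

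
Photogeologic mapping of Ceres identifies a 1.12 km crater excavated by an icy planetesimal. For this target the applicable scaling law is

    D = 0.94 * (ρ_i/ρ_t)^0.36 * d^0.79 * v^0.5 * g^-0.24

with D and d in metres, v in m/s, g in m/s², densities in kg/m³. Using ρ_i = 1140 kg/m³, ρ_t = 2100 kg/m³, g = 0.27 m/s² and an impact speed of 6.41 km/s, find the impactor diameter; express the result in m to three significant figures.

d ≈ 27.1 m

Rearranging for d: d = [D / (0.94 · (1140/2100)^0.36 · 6410^0.5 · 0.27^-0.24)]^(1/0.79).
D = 1120 m.
(1140/2100)^0.36 = 0.8026
6410^0.5 = 80.06
0.27^-0.24 = 1.369
Denominator = 0.94 × 0.8026 × 80.06 × 1.369 = 82.69
D / 82.69 = 1120 / 82.69 = 13.54
d = 13.54^(1/0.79) = 13.54^1.2658 = 27.06 m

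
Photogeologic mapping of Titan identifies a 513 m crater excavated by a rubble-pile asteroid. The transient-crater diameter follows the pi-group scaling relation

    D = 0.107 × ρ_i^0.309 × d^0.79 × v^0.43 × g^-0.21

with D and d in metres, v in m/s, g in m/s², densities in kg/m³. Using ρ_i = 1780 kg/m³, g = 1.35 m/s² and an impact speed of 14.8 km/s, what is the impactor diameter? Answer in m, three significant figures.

d ≈ 14.2 m

Rearranging for d: d = [D / (0.107 · 1780^0.309 · 14800^0.43 · 1.35^-0.21)]^(1/0.79).
1780^0.309 = 10.10
14800^0.43 = 62.12
1.35^-0.21 = 0.9389
Denominator = 0.107 × 10.10 × 62.12 × 0.9389 = 63.03
D / 63.03 = 513 / 63.03 = 8.139
d = 8.139^(1/0.79) = 8.139^1.2658 = 14.21 m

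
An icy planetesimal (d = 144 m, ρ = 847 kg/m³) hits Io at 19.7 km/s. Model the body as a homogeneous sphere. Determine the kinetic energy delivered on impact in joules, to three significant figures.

v = 19700 m/s.
Mass m = (π/6) ρ d³ = (π/6) × 847 × (144)³ = 1.324 × 10^9 kg
E = ½ m v² = 0.5 × 1.324 × 10^9 × (19700)² = 2.569 × 10^17 J

E ≈ 2.57 × 10^17 J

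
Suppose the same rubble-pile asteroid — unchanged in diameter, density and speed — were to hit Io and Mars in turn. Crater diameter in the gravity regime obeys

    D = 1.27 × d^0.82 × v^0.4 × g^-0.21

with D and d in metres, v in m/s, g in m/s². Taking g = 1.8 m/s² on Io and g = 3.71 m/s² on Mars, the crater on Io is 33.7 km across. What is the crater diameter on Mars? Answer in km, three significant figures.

All impactor-dependent factors cancel in the ratio, leaving D_Mars/D_Io = (g_Mars/g_Io)^-0.21.
(3.71/1.8)^-0.21 = 2.061^-0.21 = 0.8591
D_Mars = 0.8591 × 33.7 km = 29.0 km

D ≈ 29.0 km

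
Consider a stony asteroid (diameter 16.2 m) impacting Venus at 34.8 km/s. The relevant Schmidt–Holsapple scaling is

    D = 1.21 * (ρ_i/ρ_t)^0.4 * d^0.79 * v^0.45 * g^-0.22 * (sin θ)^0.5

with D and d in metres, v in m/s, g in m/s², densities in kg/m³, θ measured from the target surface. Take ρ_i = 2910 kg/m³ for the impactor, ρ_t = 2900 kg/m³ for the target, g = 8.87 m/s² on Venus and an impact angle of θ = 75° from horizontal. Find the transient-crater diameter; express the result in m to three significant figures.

D ≈ 735 m

In SI units: v = 34800 m/s.
(ρ_i/ρ_t)^0.4 = (2910/2900)^0.4 = 1.001
d^0.79 = 16.2^0.79 = 9.026
v^0.45 = 34800^0.45 = 110.6
g^-0.22 = 8.87^-0.22 = 0.6187
(sin 75°)^0.5 = 0.9659^0.5 = 0.9828
D = 1.21 × 1.001 × 9.026 × 110.6 × 0.6187 × 0.9828 = 735.2 m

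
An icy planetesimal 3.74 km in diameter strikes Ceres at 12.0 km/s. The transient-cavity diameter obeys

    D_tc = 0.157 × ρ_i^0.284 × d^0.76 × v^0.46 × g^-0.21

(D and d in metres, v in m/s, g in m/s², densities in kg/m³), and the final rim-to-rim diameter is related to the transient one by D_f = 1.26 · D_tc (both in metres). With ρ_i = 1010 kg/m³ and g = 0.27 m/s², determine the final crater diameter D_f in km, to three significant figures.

D_f ≈ 72.6 km

In SI: d = 3740 m, v = 12000 m/s.
ρ_i^0.284 = 1010^0.284 = 7.132
d^0.76 = 3740^0.76 = 519.3
v^0.46 = 12000^0.46 = 75.24
g^-0.21 = 0.27^-0.21 = 1.316
D_tc = 0.157 × 7.132 × 519.3 × 75.24 × 1.316 = 57580 m
D_f = 1.26 × 57580 = 72551 m
     = 72.55 km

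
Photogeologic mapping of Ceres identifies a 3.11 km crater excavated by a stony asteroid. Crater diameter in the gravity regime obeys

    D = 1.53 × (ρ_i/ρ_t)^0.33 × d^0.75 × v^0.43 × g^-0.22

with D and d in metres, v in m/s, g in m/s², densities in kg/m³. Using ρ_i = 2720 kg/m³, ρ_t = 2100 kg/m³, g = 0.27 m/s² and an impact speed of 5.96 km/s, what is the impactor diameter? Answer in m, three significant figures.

Rearranging for d: d = [D / (1.53 · (2720/2100)^0.33 · 5960^0.43 · 0.27^-0.22)]^(1/0.75).
D = 3110 m.
(2720/2100)^0.33 = 1.089
5960^0.43 = 42.01
0.27^-0.22 = 1.334
Denominator = 1.53 × 1.089 × 42.01 × 1.334 = 93.37
D / 93.37 = 3110 / 93.37 = 33.31
d = 33.31^(1/0.75) = 33.31^1.3333 = 107.2 m

d ≈ 107 m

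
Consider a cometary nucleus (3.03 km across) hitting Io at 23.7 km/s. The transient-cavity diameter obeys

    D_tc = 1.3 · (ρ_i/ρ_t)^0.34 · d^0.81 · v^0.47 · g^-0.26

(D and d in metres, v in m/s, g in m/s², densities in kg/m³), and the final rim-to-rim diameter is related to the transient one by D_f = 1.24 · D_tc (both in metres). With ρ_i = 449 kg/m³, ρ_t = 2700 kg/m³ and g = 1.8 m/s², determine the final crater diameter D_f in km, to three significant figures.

D_f ≈ 56.5 km

In SI: d = 3030 m, v = 23700 m/s.
(ρ_i/ρ_t)^0.34 = (449/2700)^0.34 = 0.5434
d^0.81 = 3030^0.81 = 660.6
v^0.47 = 23700^0.47 = 113.8
g^-0.26 = 1.8^-0.26 = 0.8583
D_tc = 1.3 × 0.5434 × 660.6 × 113.8 × 0.8583 = 45580 m
D_f = 1.24 × 45580 = 56519 m
     = 56.52 km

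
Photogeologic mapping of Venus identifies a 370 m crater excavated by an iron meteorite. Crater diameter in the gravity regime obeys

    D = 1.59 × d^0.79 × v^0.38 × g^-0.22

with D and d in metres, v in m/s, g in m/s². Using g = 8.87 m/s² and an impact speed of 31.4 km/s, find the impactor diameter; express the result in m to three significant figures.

d ≈ 12.5 m

Rearranging for d: d = [D / (1.59 · 31400^0.38 · 8.87^-0.22)]^(1/0.79).
31400^0.38 = 51.15
8.87^-0.22 = 0.6187
Denominator = 1.59 × 51.15 × 0.6187 = 50.32
D / 50.32 = 370 / 50.32 = 7.353
d = 7.353^(1/0.79) = 7.353^1.2658 = 12.50 m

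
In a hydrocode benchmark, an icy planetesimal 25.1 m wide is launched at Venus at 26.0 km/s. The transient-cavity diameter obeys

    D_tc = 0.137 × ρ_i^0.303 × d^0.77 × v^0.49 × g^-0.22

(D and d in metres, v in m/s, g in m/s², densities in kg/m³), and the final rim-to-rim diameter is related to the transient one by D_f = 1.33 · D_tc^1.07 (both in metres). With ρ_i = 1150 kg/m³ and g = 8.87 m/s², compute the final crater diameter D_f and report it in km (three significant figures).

v = 26000 m/s.
ρ_i^0.303 = 1150^0.303 = 8.460
d^0.77 = 25.1^0.77 = 11.96
v^0.49 = 26000^0.49 = 145.7
g^-0.22 = 8.87^-0.22 = 0.6187
D_tc = 0.137 × 8.460 × 11.96 × 145.7 × 0.6187 = 1250 m
D_f = 1.33 × (1250)^1.07 = 2739 m
     = 2.739 km

D_f ≈ 2.74 km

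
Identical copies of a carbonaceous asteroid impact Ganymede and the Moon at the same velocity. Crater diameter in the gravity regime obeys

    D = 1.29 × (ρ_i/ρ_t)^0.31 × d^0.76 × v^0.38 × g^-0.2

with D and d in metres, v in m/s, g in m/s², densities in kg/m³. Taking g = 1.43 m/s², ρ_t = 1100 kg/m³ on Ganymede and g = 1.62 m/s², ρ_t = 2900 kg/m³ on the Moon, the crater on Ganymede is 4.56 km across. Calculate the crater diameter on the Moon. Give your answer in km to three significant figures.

The impactor-only factors (d, v, ρ_i) cancel in the ratio, leaving D_Moon/D_Ganymede = (g_Moon/g_Ganymede)^-0.2 · (ρ_t,Ganymede/ρ_t,Moon)^0.31.
(1.62/1.43)^-0.2 = 1.133^-0.2 = 0.9753
(1100/2900)^0.31 = 0.3793^0.31 = 0.7404
Ratio = 0.9753 × 0.7404 = 0.7221
D_Moon = 0.7221 × 4.56 km = 3.29 km

D ≈ 3.29 km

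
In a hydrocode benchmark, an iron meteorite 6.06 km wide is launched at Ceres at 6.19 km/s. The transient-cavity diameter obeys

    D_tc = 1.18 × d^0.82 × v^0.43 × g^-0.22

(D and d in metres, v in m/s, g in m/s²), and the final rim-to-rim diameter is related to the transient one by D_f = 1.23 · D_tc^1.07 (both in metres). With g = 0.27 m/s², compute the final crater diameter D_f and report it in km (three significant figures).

D_f ≈ 231 km

In SI: d = 6060 m, v = 6190 m/s.
d^0.82 = 6060^0.82 = 1264
v^0.43 = 6190^0.43 = 42.70
g^-0.22 = 0.27^-0.22 = 1.334
D_tc = 1.18 × 1264 × 42.70 × 1.334 = 84960 m
D_f = 1.23 × (84960)^1.07 = 2.313 × 10^5 m
     = 231.3 km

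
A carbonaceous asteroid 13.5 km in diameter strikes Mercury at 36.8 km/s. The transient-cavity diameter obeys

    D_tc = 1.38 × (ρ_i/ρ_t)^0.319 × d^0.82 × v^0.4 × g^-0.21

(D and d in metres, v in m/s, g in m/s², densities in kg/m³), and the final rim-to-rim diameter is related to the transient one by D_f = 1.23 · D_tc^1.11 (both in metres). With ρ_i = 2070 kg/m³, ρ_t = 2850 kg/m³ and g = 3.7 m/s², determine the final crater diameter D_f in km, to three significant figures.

D_f ≈ 708 km

In SI: d = 13500 m, v = 36800 m/s.
(ρ_i/ρ_t)^0.319 = (2070/2850)^0.319 = 0.9030
d^0.82 = 13500^0.82 = 2437
v^0.4 = 36800^0.4 = 67.04
g^-0.21 = 3.7^-0.21 = 0.7598
D_tc = 1.38 × 0.9030 × 2437 × 67.04 × 0.7598 = 1.547 × 10^5 m
D_f = 1.23 × (1.547 × 10^5)^1.11 = 7.083 × 10^5 m
     = 708.3 km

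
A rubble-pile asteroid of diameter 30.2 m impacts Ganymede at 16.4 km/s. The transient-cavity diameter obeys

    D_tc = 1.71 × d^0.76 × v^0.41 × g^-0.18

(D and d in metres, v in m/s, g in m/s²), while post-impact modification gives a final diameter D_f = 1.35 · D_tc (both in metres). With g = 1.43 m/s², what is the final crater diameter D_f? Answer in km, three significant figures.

v = 16400 m/s.
d^0.76 = 30.2^0.76 = 13.33
v^0.41 = 16400^0.41 = 53.47
g^-0.18 = 1.43^-0.18 = 0.9376
D_tc = 1.71 × 13.33 × 53.47 × 0.9376 = 1143 m
D_f = 1.35 × 1143 = 1543 m
     = 1.543 km

D_f ≈ 1.54 km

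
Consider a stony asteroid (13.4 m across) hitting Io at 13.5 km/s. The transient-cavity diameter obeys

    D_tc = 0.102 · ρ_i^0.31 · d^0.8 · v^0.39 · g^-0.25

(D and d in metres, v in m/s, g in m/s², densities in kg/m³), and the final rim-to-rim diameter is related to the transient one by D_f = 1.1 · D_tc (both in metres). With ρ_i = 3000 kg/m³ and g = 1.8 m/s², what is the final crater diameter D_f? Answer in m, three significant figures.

v = 13500 m/s.
ρ_i^0.31 = 3000^0.31 = 11.96
d^0.8 = 13.4^0.8 = 7.974
v^0.39 = 13500^0.39 = 40.82
g^-0.25 = 1.8^-0.25 = 0.8633
D_tc = 0.102 × 11.96 × 7.974 × 40.82 × 0.8633 = 342.8 m
D_f = 1.1 × 342.8 = 377.1 m

D_f ≈ 377 m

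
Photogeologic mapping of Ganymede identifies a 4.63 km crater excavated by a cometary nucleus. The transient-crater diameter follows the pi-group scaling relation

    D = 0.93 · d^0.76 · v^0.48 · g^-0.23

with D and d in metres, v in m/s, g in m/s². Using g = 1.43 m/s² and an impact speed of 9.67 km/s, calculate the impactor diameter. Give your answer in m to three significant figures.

Rearranging for d: d = [D / (0.93 · 9670^0.48 · 1.43^-0.23)]^(1/0.76).
D = 4630 m.
9670^0.48 = 81.85
1.43^-0.23 = 0.9210
Denominator = 0.93 × 81.85 × 0.9210 = 70.11
D / 70.11 = 4630 / 70.11 = 66.04
d = 66.04^(1/0.76) = 66.04^1.3158 = 248.0 m

d ≈ 248 m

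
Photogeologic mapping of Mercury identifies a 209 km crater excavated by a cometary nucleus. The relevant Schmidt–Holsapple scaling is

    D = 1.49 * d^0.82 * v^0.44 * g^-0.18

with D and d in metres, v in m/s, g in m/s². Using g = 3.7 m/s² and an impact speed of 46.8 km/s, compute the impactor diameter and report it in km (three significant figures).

d ≈ 7.86 km

Rearranging for d: d = [D / (1.49 · 46800^0.44 · 3.7^-0.18)]^(1/0.82).
D = 209000 m.
46800^0.44 = 113.5
3.7^-0.18 = 0.7902
Denominator = 1.49 × 113.5 × 0.7902 = 133.6
D / 133.6 = 209000 / 133.6 = 1564
d = 1564^(1/0.82) = 1564^1.2195 = 7859 m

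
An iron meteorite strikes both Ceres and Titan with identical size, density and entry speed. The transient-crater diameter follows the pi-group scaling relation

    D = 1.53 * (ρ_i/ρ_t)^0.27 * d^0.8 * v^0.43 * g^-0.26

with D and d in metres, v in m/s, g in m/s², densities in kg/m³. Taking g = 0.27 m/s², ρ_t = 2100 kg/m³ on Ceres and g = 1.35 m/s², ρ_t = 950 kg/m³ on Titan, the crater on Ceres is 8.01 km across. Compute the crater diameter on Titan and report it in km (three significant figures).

The impactor-only factors (d, v, ρ_i) cancel in the ratio, leaving D_Titan/D_Ceres = (g_Titan/g_Ceres)^-0.26 · (ρ_t,Ceres/ρ_t,Titan)^0.27.
(1.35/0.27)^-0.26 = 5.000^-0.26 = 0.6581
(2100/950)^0.27 = 2.211^0.27 = 1.239
Ratio = 0.6581 × 1.239 = 0.8154
D_Titan = 0.8154 × 8.01 km = 6.53 km

D ≈ 6.53 km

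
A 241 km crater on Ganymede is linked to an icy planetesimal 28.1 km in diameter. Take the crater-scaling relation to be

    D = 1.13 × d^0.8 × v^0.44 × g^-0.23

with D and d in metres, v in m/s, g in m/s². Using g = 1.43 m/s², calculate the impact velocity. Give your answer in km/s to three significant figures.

Rearranging for v: v = [D / (1.13 · 28100^0.8 · 1.43^-0.23)]^(1/0.44).
D = 241000 m.
28100^0.8 = 3622
1.43^-0.23 = 0.9210
Denominator = 1.13 × 3622 × 0.9210 = 3770
D / 3770 = 241000 / 3770 = 63.93
v = 63.93^(1/0.44) = 63.93^2.2727 = 12701 m/s

v ≈ 12.7 km/s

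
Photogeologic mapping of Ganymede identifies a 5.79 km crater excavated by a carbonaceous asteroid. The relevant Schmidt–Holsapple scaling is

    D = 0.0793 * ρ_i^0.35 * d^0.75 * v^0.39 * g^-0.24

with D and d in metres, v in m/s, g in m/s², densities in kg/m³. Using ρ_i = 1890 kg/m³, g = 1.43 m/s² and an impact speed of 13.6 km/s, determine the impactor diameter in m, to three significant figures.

Rearranging for d: d = [D / (0.0793 · 1890^0.35 · 13600^0.39 · 1.43^-0.24)]^(1/0.75).
D = 5790 m.
1890^0.35 = 14.02
13600^0.39 = 40.93
1.43^-0.24 = 0.9177
Denominator = 0.0793 × 14.02 × 40.93 × 0.9177 = 41.76
D / 41.76 = 5790 / 41.76 = 138.6
d = 138.6^(1/0.75) = 138.6^1.3333 = 717.2 m

d ≈ 717 m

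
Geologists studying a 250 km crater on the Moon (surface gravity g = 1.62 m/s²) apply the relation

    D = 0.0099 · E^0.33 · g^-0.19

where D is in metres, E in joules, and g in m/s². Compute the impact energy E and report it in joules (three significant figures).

Rearranging: E = [D / (0.0099 · g^-0.19)]^(1/0.33).
D = 250000 m.
g^-0.19 = 1.62^-0.19 = 0.9124
D / (0.0099 × 0.9124) = 250000 / (9.033 × 10^-3) = 2.768 × 10^7
E = (2.768 × 10^7)^3.0303 = 3.564 × 10^22 J

E ≈ 3.56 × 10^22 J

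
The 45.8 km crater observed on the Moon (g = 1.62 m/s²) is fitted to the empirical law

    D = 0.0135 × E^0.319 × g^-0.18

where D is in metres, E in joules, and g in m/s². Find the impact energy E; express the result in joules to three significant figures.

Rearranging: E = [D / (0.0135 · g^-0.18)]^(1/0.319).
D = 45800 m.
g^-0.18 = 1.62^-0.18 = 0.9168
D / (0.0135 × 0.9168) = 45800 / (0.01238) = 3.700 × 10^6
E = (3.700 × 10^6)^3.1348 = 3.890 × 10^20 J

E ≈ 3.89 × 10^20 J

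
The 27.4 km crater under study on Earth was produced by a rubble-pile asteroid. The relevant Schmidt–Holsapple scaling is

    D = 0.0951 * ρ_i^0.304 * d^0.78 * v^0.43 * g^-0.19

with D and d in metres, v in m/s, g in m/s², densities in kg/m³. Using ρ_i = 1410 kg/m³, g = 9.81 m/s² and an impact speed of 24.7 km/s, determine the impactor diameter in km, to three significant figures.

d ≈ 3.91 km

Rearranging for d: d = [D / (0.0951 · 1410^0.304 · 24700^0.43 · 9.81^-0.19)]^(1/0.78).
D = 27400 m.
1410^0.304 = 9.065
24700^0.43 = 77.42
9.81^-0.19 = 0.6480
Denominator = 0.0951 × 9.065 × 77.42 × 0.6480 = 43.25
D / 43.25 = 27400 / 43.25 = 633.5
d = 633.5^(1/0.78) = 633.5^1.2821 = 3909 m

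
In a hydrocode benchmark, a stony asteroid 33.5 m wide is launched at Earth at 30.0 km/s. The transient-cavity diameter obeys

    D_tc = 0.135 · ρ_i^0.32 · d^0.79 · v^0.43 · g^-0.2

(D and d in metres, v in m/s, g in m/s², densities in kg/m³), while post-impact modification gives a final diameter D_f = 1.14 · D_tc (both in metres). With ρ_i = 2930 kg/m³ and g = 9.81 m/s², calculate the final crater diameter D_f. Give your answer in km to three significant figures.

D_f ≈ 1.69 km

v = 30000 m/s.
ρ_i^0.32 = 2930^0.32 = 12.86
d^0.79 = 33.5^0.79 = 16.02
v^0.43 = 30000^0.43 = 84.17
g^-0.2 = 9.81^-0.2 = 0.6334
D_tc = 0.135 × 12.86 × 16.02 × 84.17 × 0.6334 = 1483 m
D_f = 1.14 × 1483 = 1691 m
     = 1.691 km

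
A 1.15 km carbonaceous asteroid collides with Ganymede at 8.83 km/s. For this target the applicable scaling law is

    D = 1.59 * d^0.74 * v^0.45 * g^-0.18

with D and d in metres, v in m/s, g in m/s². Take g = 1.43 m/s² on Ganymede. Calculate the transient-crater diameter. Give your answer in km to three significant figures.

D ≈ 16.4 km

In SI units: d = 1150 m, v = 8830 m/s.
d^0.74 = 1150^0.74 = 184.0
v^0.45 = 8830^0.45 = 59.66
g^-0.18 = 1.43^-0.18 = 0.9376
D = 1.59 × 184.0 × 59.66 × 0.9376 = 16365 m
   = 16.36 km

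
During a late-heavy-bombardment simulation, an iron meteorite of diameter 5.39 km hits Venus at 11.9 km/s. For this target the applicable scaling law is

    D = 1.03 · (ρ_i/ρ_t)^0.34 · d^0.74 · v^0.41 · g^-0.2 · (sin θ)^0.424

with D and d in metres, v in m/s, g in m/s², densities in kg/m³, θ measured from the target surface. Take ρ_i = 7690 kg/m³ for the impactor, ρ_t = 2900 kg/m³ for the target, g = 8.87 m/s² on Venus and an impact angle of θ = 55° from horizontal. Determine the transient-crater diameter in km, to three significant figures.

In SI units: d = 5390 m, v = 11900 m/s.
(ρ_i/ρ_t)^0.34 = (7690/2900)^0.34 = 1.393
d^0.74 = 5390^0.74 = 577.3
v^0.41 = 11900^0.41 = 46.88
g^-0.2 = 8.87^-0.2 = 0.6463
(sin 55°)^0.424 = 0.8192^0.424 = 0.9189
D = 1.03 × 1.393 × 577.3 × 46.88 × 0.6463 × 0.9189 = 23061 m
   = 23.06 km

D ≈ 23.1 km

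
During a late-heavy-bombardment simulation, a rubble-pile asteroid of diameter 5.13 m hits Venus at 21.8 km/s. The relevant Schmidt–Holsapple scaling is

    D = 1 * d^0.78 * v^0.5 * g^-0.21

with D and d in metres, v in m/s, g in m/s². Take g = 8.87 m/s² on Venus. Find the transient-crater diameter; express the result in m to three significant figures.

D ≈ 334 m

In SI units: v = 21800 m/s.
d^0.78 = 5.13^0.78 = 3.580
v^0.5 = 21800^0.5 = 147.6
g^-0.21 = 8.87^-0.21 = 0.6323
D = 1 × 3.580 × 147.6 × 0.6323 = 334.1 m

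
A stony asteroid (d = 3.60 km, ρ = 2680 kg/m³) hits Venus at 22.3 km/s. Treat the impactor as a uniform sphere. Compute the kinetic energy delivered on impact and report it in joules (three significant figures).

d = 3600 m; v = 22300 m/s.
Mass m = (π/6) ρ d³ = (π/6) × 2680 × (3600)³ = 6.547 × 10^13 kg
E = ½ m v² = 0.5 × 6.547 × 10^13 × (22300)² = 1.628 × 10^22 J

E ≈ 1.63 × 10^22 J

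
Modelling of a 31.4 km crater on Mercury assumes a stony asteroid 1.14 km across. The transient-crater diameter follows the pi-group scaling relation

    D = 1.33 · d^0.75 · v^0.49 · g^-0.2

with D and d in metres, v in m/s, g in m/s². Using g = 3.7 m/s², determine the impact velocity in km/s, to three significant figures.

v ≈ 30.0 km/s

Rearranging for v: v = [D / (1.33 · 1140^0.75 · 3.7^-0.2)]^(1/0.49).
D = 31400 m.
1140^0.75 = 196.2
3.7^-0.2 = 0.7698
Denominator = 1.33 × 196.2 × 0.7698 = 200.9
D / 200.9 = 31400 / 200.9 = 156.3
v = 156.3^(1/0.49) = 156.3^2.0408 = 30021 m/s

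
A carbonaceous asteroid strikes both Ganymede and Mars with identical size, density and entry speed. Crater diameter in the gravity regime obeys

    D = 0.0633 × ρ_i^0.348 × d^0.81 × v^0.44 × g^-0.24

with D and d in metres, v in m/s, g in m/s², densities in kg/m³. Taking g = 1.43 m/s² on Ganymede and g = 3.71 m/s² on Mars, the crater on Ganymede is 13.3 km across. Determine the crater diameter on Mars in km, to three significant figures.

All impactor-dependent factors cancel in the ratio, leaving D_Mars/D_Ganymede = (g_Mars/g_Ganymede)^-0.24.
(3.71/1.43)^-0.24 = 2.594^-0.24 = 0.7955
D_Mars = 0.7955 × 13.3 km = 10.6 km

D ≈ 10.6 km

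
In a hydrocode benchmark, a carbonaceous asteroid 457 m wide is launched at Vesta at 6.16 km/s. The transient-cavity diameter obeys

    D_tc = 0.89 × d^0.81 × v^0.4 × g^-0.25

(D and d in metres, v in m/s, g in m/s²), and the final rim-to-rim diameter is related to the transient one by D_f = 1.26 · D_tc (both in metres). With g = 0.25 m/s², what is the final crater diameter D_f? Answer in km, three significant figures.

v = 6160 m/s.
d^0.81 = 457^0.81 = 142.7
v^0.4 = 6160^0.4 = 32.80
g^-0.25 = 0.25^-0.25 = 1.414
D_tc = 0.89 × 142.7 × 32.80 × 1.414 = 5890 m
D_f = 1.26 × 5890 = 7421 m
     = 7.421 km

D_f ≈ 7.42 km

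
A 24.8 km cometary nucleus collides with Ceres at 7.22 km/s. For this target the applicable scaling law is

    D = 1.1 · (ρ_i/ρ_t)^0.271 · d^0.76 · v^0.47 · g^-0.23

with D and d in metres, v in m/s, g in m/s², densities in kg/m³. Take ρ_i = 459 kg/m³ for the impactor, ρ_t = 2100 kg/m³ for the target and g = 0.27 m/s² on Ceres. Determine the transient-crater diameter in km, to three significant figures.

D ≈ 140 km

In SI units: d = 24800 m, v = 7220 m/s.
(ρ_i/ρ_t)^0.271 = (459/2100)^0.271 = 0.6623
d^0.76 = 24800^0.76 = 2187
v^0.47 = 7220^0.47 = 65.09
g^-0.23 = 0.27^-0.23 = 1.351
D = 1.1 × 0.6623 × 2187 × 65.09 × 1.351 = 1.401 × 10^5 m
   = 140.1 km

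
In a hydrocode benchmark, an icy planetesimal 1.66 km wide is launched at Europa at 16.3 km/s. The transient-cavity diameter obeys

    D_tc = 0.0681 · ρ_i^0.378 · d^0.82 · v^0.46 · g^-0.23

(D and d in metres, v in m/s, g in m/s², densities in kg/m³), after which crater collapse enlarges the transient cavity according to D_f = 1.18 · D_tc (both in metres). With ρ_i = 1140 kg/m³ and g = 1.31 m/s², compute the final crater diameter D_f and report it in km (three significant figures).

D_f ≈ 40.9 km

In SI: d = 1660 m, v = 16300 m/s.
ρ_i^0.378 = 1140^0.378 = 14.31
d^0.82 = 1660^0.82 = 437.0
v^0.46 = 16300^0.46 = 86.62
g^-0.23 = 1.31^-0.23 = 0.9398
D_tc = 0.0681 × 14.31 × 437.0 × 86.62 × 0.9398 = 34670 m
D_f = 1.18 × 34670 = 40911 m
     = 40.91 km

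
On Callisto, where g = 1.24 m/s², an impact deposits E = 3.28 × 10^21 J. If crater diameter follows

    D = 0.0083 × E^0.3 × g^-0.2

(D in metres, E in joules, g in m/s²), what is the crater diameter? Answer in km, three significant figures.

D ≈ 22.7 km

E^0.3 = (3.28 × 10^21)^0.3 = 2.849 × 10^6
g^-0.2 = 1.24^-0.2 = 0.9579
D = 0.0083 × 2.849 × 10^6 × 0.9579 = 22651 m
   = 22.65 km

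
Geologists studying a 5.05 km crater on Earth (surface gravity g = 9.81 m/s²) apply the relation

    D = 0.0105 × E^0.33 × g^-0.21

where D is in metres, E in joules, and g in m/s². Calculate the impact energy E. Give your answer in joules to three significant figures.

E ≈ 7.07 × 10^17 J

Rearranging: E = [D / (0.0105 · g^-0.21)]^(1/0.33).
D = 5050 m.
g^-0.21 = 9.81^-0.21 = 0.6191
D / (0.0105 × 0.6191) = 5050 / (6.501 × 10^-3) = 7.768 × 10^5
E = (7.768 × 10^5)^3.0303 = 7.070 × 10^17 J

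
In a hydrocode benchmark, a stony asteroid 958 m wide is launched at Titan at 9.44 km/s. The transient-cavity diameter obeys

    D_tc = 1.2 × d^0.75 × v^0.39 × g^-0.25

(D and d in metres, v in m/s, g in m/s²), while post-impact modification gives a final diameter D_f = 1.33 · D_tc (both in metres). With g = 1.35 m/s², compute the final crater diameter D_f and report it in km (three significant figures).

D_f ≈ 9.05 km

v = 9440 m/s.
d^0.75 = 958^0.75 = 172.2
v^0.39 = 9440^0.39 = 35.50
g^-0.25 = 1.35^-0.25 = 0.9277
D_tc = 1.2 × 172.2 × 35.50 × 0.9277 = 6805 m
D_f = 1.33 × 6805 = 9051 m
     = 9.051 km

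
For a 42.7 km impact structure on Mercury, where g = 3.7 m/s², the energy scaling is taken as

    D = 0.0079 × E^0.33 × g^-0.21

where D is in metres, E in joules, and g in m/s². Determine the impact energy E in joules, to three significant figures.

Rearranging: E = [D / (0.0079 · g^-0.21)]^(1/0.33).
D = 42700 m.
g^-0.21 = 3.7^-0.21 = 0.7598
D / (0.0079 × 0.7598) = 42700 / (6.002 × 10^-3) = 7.114 × 10^6
E = (7.114 × 10^6)^3.0303 = 5.807 × 10^20 J

E ≈ 5.81 × 10^20 J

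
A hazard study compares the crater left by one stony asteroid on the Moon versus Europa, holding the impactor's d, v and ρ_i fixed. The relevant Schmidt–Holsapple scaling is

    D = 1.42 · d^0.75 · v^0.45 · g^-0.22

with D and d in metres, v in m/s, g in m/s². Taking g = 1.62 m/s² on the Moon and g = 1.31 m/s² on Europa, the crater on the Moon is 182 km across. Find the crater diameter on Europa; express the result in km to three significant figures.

All impactor-dependent factors cancel in the ratio, leaving D_Europa/D_Moon = (g_Europa/g_Moon)^-0.22.
(1.31/1.62)^-0.22 = 0.8086^-0.22 = 1.048
D_Europa = 1.048 × 182 km = 191 km

D ≈ 191 km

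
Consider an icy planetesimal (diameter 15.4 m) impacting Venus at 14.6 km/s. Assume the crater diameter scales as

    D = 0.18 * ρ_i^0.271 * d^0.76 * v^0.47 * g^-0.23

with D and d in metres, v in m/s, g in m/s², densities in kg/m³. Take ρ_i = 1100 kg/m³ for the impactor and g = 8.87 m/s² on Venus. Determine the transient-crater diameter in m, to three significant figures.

D ≈ 526 m

In SI units: v = 14600 m/s.
ρ_i^0.271 = 1100^0.271 = 6.671
d^0.76 = 15.4^0.76 = 7.989
v^0.47 = 14600^0.47 = 90.62
g^-0.23 = 8.87^-0.23 = 0.6053
D = 0.18 × 6.671 × 7.989 × 90.62 × 0.6053 = 526.2 m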